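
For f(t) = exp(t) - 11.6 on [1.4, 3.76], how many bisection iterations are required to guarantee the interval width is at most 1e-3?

12

Initial width b − a = 3.76 − 1.4 = 2.360000.
After n steps the width is (b−a)/2^n; need (b−a)/2^n ≤ 1e-3.
So n ≥ log₂(2.360000/1e-3) = log₂(2360.0000) ≈ 11.2046.
Hence n = 12.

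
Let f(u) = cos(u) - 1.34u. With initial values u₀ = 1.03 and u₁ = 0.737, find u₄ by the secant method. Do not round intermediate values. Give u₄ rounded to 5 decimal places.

f(u_0) = -0.865381, f(u_1) = -0.247092
u_2 = 0.737000 - (-0.247092)·(0.737000 - 1.030000)/(-0.247092 - (-0.865381)) = 0.619906; f(u_2) = -0.016741
u_3 = 0.619906 - (-0.016741)·(0.619906 - 0.737000)/(-0.016741 - (-0.247092)) = 0.611396; f(u_3) = -0.000423
u_4 = 0.611396 - (-0.000423)·(0.611396 - 0.619906)/(-0.000423 - (-0.016741)) = 0.611175; f(u_4) = -0.000001

0.61118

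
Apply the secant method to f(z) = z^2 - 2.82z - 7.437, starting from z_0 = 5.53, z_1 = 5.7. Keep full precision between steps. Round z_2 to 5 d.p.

4.63234

f(z_0) = 7.549300, f(z_1) = 8.979000
z_2 = 5.700000 - (8.979000)·(5.700000 - 5.530000)/(8.979000 - (7.549300)) = 4.632342; f(z_2) = 0.958391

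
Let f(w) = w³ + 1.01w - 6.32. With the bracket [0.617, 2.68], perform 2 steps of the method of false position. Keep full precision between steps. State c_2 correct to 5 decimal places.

1.43931

f(0.617000) = -5.461945, f(2.680000) = 15.635632
step 1: c = 1.151089, f(c) = -3.632198 < 0 → new bracket [1.151089, 2.680000]
step 2: c = 1.439306, f(c) = -1.884633 < 0 → new bracket [1.439306, 2.680000]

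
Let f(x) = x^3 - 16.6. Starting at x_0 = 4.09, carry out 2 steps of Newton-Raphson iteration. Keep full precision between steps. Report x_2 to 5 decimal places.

2.63023

f'(x) = 3x^2
x_0 = 4.090000: f = 51.817929, f' = 50.184300 → x_1 = 4.090000 - (51.817929)/(50.184300) = 3.057447
x_1 = 3.057447: f = 11.980971, f' = 28.043954 → x_2 = 3.057447 - (11.980971)/(28.043954) = 2.630226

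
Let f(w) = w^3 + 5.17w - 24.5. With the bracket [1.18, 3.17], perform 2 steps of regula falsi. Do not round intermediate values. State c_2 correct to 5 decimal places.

2.24188

f(1.180000) = -16.756368, f(3.170000) = 23.743913
step 1: c = 2.003332, f(c) = -6.102725 < 0 → new bracket [2.003332, 3.170000]
step 2: c = 2.241880, f(c) = -1.641737 < 0 → new bracket [2.241880, 3.170000]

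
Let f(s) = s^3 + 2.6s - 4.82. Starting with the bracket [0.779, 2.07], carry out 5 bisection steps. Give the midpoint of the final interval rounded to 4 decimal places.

f(0.779000) = -2.321871, f(2.070000) = 9.431743 (opposite signs)
step 1: m = 1.424500, f(m) = 1.774296 > 0 → root in [0.779000, 1.424500]
step 2: m = 1.101750, f(m) = -0.618087 < 0 → root in [1.101750, 1.424500]
step 3: m = 1.263125, f(m) = 0.479422 > 0 → root in [1.101750, 1.263125]
step 4: m = 1.182438, f(m) = -0.092428 < 0 → root in [1.182438, 1.263125]
step 5: m = 1.222781, f(m) = 0.187526 > 0 → root in [1.182438, 1.222781]
Midpoint of [1.182438, 1.222781] = 1.202609

1.2026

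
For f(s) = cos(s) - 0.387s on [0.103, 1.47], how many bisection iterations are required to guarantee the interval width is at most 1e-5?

Initial width b − a = 1.47 − 0.103 = 1.367000.
After n steps the width is (b−a)/2^n; need (b−a)/2^n ≤ 1e-5.
So n ≥ log₂(1.367000/1e-5) = log₂(136700.0000) ≈ 17.0607.
Hence n = 18.

18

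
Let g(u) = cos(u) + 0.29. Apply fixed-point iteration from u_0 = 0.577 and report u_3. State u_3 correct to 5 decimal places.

u_1 = g(0.577000) = 1.128103
u_2 = g(1.128103) = 0.718375
u_3 = g(0.718375) = 1.042876

1.04288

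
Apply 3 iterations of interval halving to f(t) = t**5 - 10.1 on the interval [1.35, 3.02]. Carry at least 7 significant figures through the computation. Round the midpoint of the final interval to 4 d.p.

f(1.350000) = -5.615967, f(3.020000) = 241.108722 (opposite signs)
step 1: m = 2.185000, f(m) = 39.703195 > 0 → root in [1.350000, 2.185000]
step 2: m = 1.767500, f(m) = 7.150318 > 0 → root in [1.350000, 1.767500]
step 3: m = 1.558750, f(m) = -0.897998 < 0 → root in [1.558750, 1.767500]
Midpoint of [1.558750, 1.767500] = 1.663125

1.6631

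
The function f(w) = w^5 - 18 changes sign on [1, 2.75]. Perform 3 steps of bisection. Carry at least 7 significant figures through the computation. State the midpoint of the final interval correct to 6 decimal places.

1.765625

f(1.000000) = -17.000000, f(2.750000) = 139.276367 (opposite signs)
step 1: m = 1.875000, f(m) = 5.174286 > 0 → root in [1.000000, 1.875000]
step 2: m = 1.437500, f(m) = -11.861825 < 0 → root in [1.437500, 1.875000]
step 3: m = 1.656250, f(m) = -5.536803 < 0 → root in [1.656250, 1.875000]
Midpoint of [1.656250, 1.875000] = 1.765625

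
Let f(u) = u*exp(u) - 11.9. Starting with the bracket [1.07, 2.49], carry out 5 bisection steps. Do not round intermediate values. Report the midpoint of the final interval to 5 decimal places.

f(1.070000) = -8.780544, f(2.490000) = 18.132578 (opposite signs)
step 1: m = 1.780000, f(m) = -1.344856 < 0 → root in [1.780000, 2.490000]
step 2: m = 2.135000, f(m) = 6.155794 > 0 → root in [1.780000, 2.135000]
step 3: m = 1.957500, f(m) = 1.962234 > 0 → root in [1.780000, 1.957500]
step 4: m = 1.868750, f(m) = 0.209857 > 0 → root in [1.780000, 1.868750]
step 5: m = 1.824375, f(m) = -0.590846 < 0 → root in [1.824375, 1.868750]
Midpoint of [1.824375, 1.868750] = 1.846563

1.84656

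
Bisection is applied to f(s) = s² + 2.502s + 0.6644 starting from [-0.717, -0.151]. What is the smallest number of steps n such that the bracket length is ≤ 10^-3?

10

Initial width b − a = -0.151 − -0.717 = 0.566000.
After n steps the width is (b−a)/2^n; need (b−a)/2^n ≤ 10^-3.
So n ≥ log₂(0.566000/10^-3) = log₂(566.0000) ≈ 9.1447.
Hence n = 10.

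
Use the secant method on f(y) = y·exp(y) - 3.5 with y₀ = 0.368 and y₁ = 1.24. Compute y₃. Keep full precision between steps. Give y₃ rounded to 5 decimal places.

1.12450

f(y_0) = -2.968298, f(y_1) = 0.784961
y_2 = 1.240000 - (0.784961)·(1.240000 - 0.368000)/(0.784961 - (-2.968298)) = 1.057629; f(y_2) = -0.454520
y_3 = 1.057629 - (-0.454520)·(1.057629 - 1.240000)/(-0.454520 - (0.784961)) = 1.124505; f(y_3) = -0.037996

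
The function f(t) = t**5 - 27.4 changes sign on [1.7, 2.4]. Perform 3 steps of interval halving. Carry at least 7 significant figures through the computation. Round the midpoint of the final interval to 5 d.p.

1.91875

f(1.700000) = -13.201430, f(2.400000) = 52.226240 (opposite signs)
step 1: m = 2.050000, f(m) = 8.805063 > 0 → root in [1.700000, 2.050000]
step 2: m = 1.875000, f(m) = -4.225714 < 0 → root in [1.875000, 2.050000]
step 3: m = 1.962500, f(m) = 1.710410 > 0 → root in [1.875000, 1.962500]
Midpoint of [1.875000, 1.962500] = 1.918750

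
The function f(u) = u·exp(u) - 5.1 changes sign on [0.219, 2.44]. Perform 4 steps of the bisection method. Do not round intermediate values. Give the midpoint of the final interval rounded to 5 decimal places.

1.39891

f(0.219000) = -4.827382, f(2.440000) = 22.894219 (opposite signs)
step 1: m = 1.329500, f(m) = -0.075616 < 0 → root in [1.329500, 2.440000]
step 2: m = 1.884750, f(m) = 7.310529 > 0 → root in [1.329500, 1.884750]
step 3: m = 1.607125, f(m) = 2.917061 > 0 → root in [1.329500, 1.607125]
step 4: m = 1.468312, f(m) = 1.275269 > 0 → root in [1.329500, 1.468312]
Midpoint of [1.329500, 1.468312] = 1.398906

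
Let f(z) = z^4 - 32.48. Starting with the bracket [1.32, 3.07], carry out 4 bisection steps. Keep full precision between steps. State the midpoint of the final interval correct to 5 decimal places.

f(1.320000) = -29.444042, f(3.070000) = 56.348740 (opposite signs)
step 1: m = 2.195000, f(m) = -9.266635 < 0 → root in [2.195000, 3.070000]
step 2: m = 2.632500, f(m) = 15.545680 > 0 → root in [2.195000, 2.632500]
step 3: m = 2.413750, f(m) = 1.464479 > 0 → root in [2.195000, 2.413750]
step 4: m = 2.304375, f(m) = -4.282369 < 0 → root in [2.304375, 2.413750]
Midpoint of [2.304375, 2.413750] = 2.359062

2.35906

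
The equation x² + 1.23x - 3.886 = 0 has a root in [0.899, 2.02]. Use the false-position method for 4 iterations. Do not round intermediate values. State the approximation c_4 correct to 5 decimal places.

1.44986

False-position update: c = (a·f(b) − b·f(a))/(f(b) − f(a)); replace the endpoint whose sign matches f(c).
f(0.899000) = -1.972029, f(2.020000) = 2.679000
step 1: c = 1.374302, f(c) = -0.306902 < 0 → new bracket [1.374302, 2.020000]
step 2: c = 1.440669, f(c) = -0.038449 < 0 → new bracket [1.440669, 2.020000]
step 3: c = 1.448866, f(c) = -0.004681 < 0 → new bracket [1.448866, 2.020000]
step 4: c = 1.449862, f(c) = -0.000568 < 0 → new bracket [1.449862, 2.020000]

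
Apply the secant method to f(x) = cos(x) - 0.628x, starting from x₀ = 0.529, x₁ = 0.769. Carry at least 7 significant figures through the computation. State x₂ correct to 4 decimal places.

0.9605

f(x_0) = 0.531100, f(x_1) = 0.235674
x_2 = 0.769000 - (0.235674)·(0.769000 - 0.529000)/(0.235674 - (0.531100)) = 0.960459; f(x_2) = -0.030024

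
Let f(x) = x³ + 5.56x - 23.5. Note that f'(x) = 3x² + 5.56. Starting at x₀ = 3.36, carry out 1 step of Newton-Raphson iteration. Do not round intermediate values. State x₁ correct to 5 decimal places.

Newton update: x ← x − f(x)/f'(x).
x_0 = 3.360000: f = 33.114656, f' = 39.428800 → x_1 = 3.360000 - (33.114656)/(39.428800) = 2.520140

2.52014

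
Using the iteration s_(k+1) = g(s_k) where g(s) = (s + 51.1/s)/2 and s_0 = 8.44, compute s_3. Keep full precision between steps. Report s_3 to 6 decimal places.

7.148426

s_1 = g(8.440000) = 7.247251
s_2 = g(7.247251) = 7.149100
s_3 = g(7.149100) = 7.148426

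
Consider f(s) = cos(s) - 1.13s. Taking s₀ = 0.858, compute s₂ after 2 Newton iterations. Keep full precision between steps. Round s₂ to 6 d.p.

f'(s) = -sin(s) - 1.13
s_0 = 0.858000: f = -0.315588, f' = -1.886536 → s_1 = 0.858000 - (-0.315588)/(-1.886536) = 0.690716
s_1 = 0.690716: f = -0.009718, f' = -1.767089 → s_2 = 0.690716 - (-0.009718)/(-1.767089) = 0.685216

0.685216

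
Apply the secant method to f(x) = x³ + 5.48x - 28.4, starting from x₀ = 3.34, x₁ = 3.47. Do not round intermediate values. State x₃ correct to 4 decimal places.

2.5136

f(x_0) = 27.162904, f(x_1) = 32.397523
x_2 = 3.470000 - (32.397523)·(3.470000 - 3.340000)/(32.397523 - (27.162904)) = 2.665418; f(x_2) = 5.142839
x_3 = 2.665418 - (5.142839)·(2.665418 - 3.470000)/(5.142839 - (32.397523)) = 2.513597; f(x_3) = 1.255854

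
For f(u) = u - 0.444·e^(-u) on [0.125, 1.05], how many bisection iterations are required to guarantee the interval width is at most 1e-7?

24

Initial width b − a = 1.05 − 0.125 = 0.925000.
After n steps the width is (b−a)/2^n; need (b−a)/2^n ≤ 1e-7.
So n ≥ log₂(0.925000/1e-7) = log₂(9250000.0000) ≈ 23.1410.
Hence n = 24.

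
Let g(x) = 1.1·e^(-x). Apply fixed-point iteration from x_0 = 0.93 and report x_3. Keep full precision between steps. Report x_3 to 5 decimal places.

x_1 = g(0.930000) = 0.434009
x_2 = g(0.434009) = 0.712697
x_3 = g(0.712697) = 0.539352

0.53935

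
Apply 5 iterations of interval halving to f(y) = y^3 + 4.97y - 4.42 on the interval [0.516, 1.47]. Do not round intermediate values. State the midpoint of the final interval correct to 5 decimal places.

0.79922

f(0.516000) = -1.718092, f(1.470000) = 6.062423 (opposite signs)
step 1: m = 0.993000, f(m) = 1.494357 > 0 → root in [0.516000, 0.993000]
step 2: m = 0.754500, f(m) = -0.240621 < 0 → root in [0.754500, 0.993000]
step 3: m = 0.873750, f(m) = 0.589592 > 0 → root in [0.754500, 0.873750]
step 4: m = 0.814125, f(m) = 0.165803 > 0 → root in [0.754500, 0.814125]
step 5: m = 0.784312, f(m) = -0.039500 < 0 → root in [0.784312, 0.814125]
Midpoint of [0.784312, 0.814125] = 0.799219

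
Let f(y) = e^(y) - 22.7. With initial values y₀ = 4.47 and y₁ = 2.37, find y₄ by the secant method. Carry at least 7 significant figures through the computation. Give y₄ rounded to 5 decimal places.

f(y_0) = 64.656723, f(y_1) = -12.002608
y_2 = 2.370000 - (-12.002608)·(2.370000 - 4.470000)/(-12.002608 - (64.656723)) = 2.698799; f(y_2) = -7.838135
y_3 = 2.698799 - (-7.838135)·(2.698799 - 2.370000)/(-7.838135 - (-12.002608)) = 3.317645; f(y_3) = 4.895274
y_4 = 3.317645 - (4.895274)·(3.317645 - 2.698799)/(4.895274 - (-7.838135)) = 3.079733; f(y_4) = -0.947399

3.07973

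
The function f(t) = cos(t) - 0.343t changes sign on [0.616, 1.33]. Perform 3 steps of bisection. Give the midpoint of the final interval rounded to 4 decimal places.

1.1961

f(0.616000) = 0.604908, f(1.330000) = -0.217714 (opposite signs)
step 1: m = 0.973000, f(m) = 0.229083 > 0 → root in [0.973000, 1.330000]
step 2: m = 1.151500, f(m) = 0.012153 > 0 → root in [1.151500, 1.330000]
step 3: m = 1.240750, f(m) = -0.101490 < 0 → root in [1.151500, 1.240750]
Midpoint of [1.151500, 1.240750] = 1.196125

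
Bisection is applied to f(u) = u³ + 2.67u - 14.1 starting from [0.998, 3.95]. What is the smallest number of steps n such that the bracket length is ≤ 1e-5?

19

Initial width b − a = 3.95 − 0.998 = 2.952000.
After n steps the width is (b−a)/2^n; need (b−a)/2^n ≤ 1e-5.
So n ≥ log₂(2.952000/1e-5) = log₂(295200.0000) ≈ 18.1713.
Hence n = 19.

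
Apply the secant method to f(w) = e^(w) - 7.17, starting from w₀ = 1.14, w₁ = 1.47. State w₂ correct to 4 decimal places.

2.2315

f(w_0) = -4.043232, f(w_1) = -2.820765
w_2 = 1.470000 - (-2.820765)·(1.470000 - 1.140000)/(-2.820765 - (-4.043232)) = 2.231454; f(w_2) = 2.143399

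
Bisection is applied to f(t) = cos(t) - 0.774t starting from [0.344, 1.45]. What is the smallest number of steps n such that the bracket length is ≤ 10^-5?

17

Initial width b − a = 1.45 − 0.344 = 1.106000.
After n steps the width is (b−a)/2^n; need (b−a)/2^n ≤ 10^-5.
So n ≥ log₂(1.106000/10^-5) = log₂(110600.0000) ≈ 16.7550.
Hence n = 17.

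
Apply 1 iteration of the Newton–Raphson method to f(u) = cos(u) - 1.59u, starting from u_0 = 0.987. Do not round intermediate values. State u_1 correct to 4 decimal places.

f'(u) = -sin(u) - 1.59
u_0 = 0.987000: f = -1.018135, f' = -2.424376 → u_1 = 0.987000 - (-1.018135)/(-2.424376) = 0.567043

0.5670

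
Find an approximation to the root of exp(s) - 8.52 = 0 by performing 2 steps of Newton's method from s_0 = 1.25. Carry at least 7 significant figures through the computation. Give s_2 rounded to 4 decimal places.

Newton update: s ← s − f(s)/f'(s).
f'(s) = exp(s)
s_0 = 1.250000: f = -5.029657, f' = 3.490343 → s_1 = 1.250000 - (-5.029657)/(3.490343) = 2.691021
s_1 = 2.691021: f = 6.226723, f' = 14.746723 → s_2 = 2.691021 - (6.226723)/(14.746723) = 2.268776

2.2688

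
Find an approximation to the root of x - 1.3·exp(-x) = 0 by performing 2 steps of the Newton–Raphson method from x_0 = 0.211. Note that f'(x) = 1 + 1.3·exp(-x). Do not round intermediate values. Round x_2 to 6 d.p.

0.666702

Newton update: x ← x − f(x)/f'(x).
x_0 = 0.211000: f = -0.841706, f' = 2.052706 → x_1 = 0.211000 - (-0.841706)/(2.052706) = 0.621047
x_1 = 0.621047: f = -0.077549, f' = 1.698596 → x_2 = 0.621047 - (-0.077549)/(1.698596) = 0.666702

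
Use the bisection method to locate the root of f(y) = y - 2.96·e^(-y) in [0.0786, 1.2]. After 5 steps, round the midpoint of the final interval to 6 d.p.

f(0.078600) = -2.657652, f(1.200000) = 0.308465 (opposite signs)
step 1: m = 0.639300, f(m) = -0.922579 < 0 → root in [0.639300, 1.200000]
step 2: m = 0.919650, f(m) = -0.260379 < 0 → root in [0.919650, 1.200000]
step 3: m = 1.059825, f(m) = 0.034136 > 0 → root in [0.919650, 1.059825]
step 4: m = 0.989737, f(m) = -0.110418 < 0 → root in [0.989737, 1.059825]
step 5: m = 1.024781, f(m) = -0.037489 < 0 → root in [1.024781, 1.059825]
Midpoint of [1.024781, 1.059825] = 1.042303

1.042303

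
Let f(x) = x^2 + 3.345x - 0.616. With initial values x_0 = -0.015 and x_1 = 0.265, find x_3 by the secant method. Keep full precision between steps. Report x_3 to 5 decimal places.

0.17489

f(x_0) = -0.665950, f(x_1) = 0.340650
x_2 = 0.265000 - (0.340650)·(0.265000 - -0.015000)/(0.340650 - (-0.665950)) = 0.170243; f(x_2) = -0.017553
x_3 = 0.170243 - (-0.017553)·(0.170243 - 0.265000)/(-0.017553 - (0.340650)) = 0.174887; f(x_3) = -0.000418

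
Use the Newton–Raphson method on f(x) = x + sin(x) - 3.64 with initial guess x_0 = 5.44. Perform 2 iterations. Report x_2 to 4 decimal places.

4.6504

f'(x) = 1 + cos(x)
x_0 = 5.440000: f = 1.053235, f' = 1.665088 → x_1 = 5.440000 - (1.053235)/(1.665088) = 4.807460
x_1 = 4.807460: f = 0.171976, f' = 1.094928 → x_2 = 4.807460 - (0.171976)/(1.094928) = 4.650394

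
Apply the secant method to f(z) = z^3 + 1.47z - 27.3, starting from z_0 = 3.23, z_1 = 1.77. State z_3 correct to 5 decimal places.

f(z_0) = 11.146367, f(z_1) = -19.152867
z_2 = 1.770000 - (-19.152867)·(1.770000 - 3.230000)/(-19.152867 - (11.146367)) = 2.692901; f(z_2) = -3.813289
z_3 = 2.692901 - (-3.813289)·(2.692901 - 1.770000)/(-3.813289 - (-19.152867)) = 2.922326; f(z_3) = 1.952452

2.92233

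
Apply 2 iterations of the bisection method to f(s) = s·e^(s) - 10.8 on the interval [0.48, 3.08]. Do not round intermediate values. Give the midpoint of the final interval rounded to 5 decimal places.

f(0.480000) = -10.024284, f(3.080000) = 56.215879 (opposite signs)
step 1: m = 1.780000, f(m) = -0.244856 < 0 → root in [1.780000, 3.080000]
step 2: m = 2.430000, f(m) = 16.802083 > 0 → root in [1.780000, 2.430000]
Midpoint of [1.780000, 2.430000] = 2.105000

2.10500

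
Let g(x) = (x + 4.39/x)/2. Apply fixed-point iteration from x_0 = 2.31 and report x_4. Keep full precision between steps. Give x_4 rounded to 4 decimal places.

x_1 = g(2.310000) = 2.105216
x_2 = g(2.105216) = 2.095256
x_3 = g(2.095256) = 2.095233
x_4 = g(2.095233) = 2.095233

2.0952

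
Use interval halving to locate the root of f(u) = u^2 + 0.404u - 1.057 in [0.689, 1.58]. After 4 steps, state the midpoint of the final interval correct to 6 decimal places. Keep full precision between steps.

0.828219

f(0.689000) = -0.303923, f(1.580000) = 2.077720 (opposite signs)
step 1: m = 1.134500, f(m) = 0.688428 > 0 → root in [0.689000, 1.134500]
step 2: m = 0.911750, f(m) = 0.142635 > 0 → root in [0.689000, 0.911750]
step 3: m = 0.800375, f(m) = -0.093048 < 0 → root in [0.800375, 0.911750]
step 4: m = 0.856063, f(m) = 0.021692 > 0 → root in [0.800375, 0.856063]
Midpoint of [0.800375, 0.856063] = 0.828219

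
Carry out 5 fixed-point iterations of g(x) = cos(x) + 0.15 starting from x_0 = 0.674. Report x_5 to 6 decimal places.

x_1 = g(0.674000) = 0.931331
x_2 = g(0.931331) = 0.746766
x_3 = g(0.746766) = 0.883889
x_4 = g(0.883889) = 0.784149
x_5 = g(0.784149) = 0.857990

0.857990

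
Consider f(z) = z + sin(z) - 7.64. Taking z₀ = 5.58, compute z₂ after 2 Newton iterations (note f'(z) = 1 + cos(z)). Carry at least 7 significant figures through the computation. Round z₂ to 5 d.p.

6.98701

z_0 = 5.580000: f = -2.706651, f' = 1.762786 → z_1 = 5.580000 - (-2.706651)/(1.762786) = 7.115439
z_1 = 7.115439: f = 0.214889, f' = 1.673211 → z_2 = 7.115439 - (0.214889)/(1.673211) = 6.987010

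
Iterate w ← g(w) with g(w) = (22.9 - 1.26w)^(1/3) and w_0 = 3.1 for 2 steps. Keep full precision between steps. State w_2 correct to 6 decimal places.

w_1 = g(3.100000) = 2.668121
w_2 = g(2.668121) = 2.693361

2.693361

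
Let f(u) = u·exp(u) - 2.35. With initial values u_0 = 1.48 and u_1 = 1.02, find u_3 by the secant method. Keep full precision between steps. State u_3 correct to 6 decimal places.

Secant update: u_(k+1) = u_k − f(u_k)·(u_k − u_(k-1))/(f(u_k) − f(u_(k-1))).
f(u_0) = 4.151560, f(u_1) = 0.478659
u_2 = 1.020000 - (0.478659)·(1.020000 - 1.480000)/(0.478659 - (4.151560)) = 0.960052; f(u_2) = 0.157495
u_3 = 0.960052 - (0.157495)·(0.960052 - 1.020000)/(0.157495 - (0.478659)) = 0.930654; f(u_3) = 0.010295

0.930654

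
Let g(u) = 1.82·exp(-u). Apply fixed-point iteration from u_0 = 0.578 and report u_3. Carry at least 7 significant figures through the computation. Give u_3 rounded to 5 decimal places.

0.94483

u_1 = g(0.578000) = 1.021055
u_2 = g(1.021055) = 0.655591
u_3 = g(0.655591) = 0.944826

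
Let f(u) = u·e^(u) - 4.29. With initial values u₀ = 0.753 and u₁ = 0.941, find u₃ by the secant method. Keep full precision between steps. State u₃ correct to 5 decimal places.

f(u_0) = -2.691110, f(u_1) = -1.878647
u_2 = 0.941000 - (-1.878647)·(0.941000 - 0.753000)/(-1.878647 - (-2.691110)) = 1.375710; f(u_2) = 1.154906
u_3 = 1.375710 - (1.154906)·(1.375710 - 0.941000)/(1.154906 - (-1.878647)) = 1.210211; f(u_3) = -0.230716

1.21021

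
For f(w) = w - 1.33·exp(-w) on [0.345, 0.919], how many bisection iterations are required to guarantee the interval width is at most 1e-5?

16

Initial width b − a = 0.919 − 0.345 = 0.574000.
After n steps the width is (b−a)/2^n; need (b−a)/2^n ≤ 1e-5.
So n ≥ log₂(0.574000/1e-5) = log₂(57400.0000) ≈ 15.8088.
Hence n = 16.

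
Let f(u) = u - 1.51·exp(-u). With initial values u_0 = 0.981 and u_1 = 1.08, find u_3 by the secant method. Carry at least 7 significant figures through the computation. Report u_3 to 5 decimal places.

f(u_0) = 0.414847, f(u_1) = 0.567211
u_2 = 1.080000 - (0.567211)·(1.080000 - 0.981000)/(0.567211 - (0.414847)) = 0.711449; f(u_2) = -0.029858
u_3 = 0.711449 - (-0.029858)·(0.711449 - 1.080000)/(-0.029858 - (0.567211)) = 0.729880; f(u_3) = 0.002110

0.72988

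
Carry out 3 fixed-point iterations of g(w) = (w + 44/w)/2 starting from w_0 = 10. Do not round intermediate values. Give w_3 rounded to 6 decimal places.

6.633287

w_1 = g(10.000000) = 7.200000
w_2 = g(7.200000) = 6.655556
w_3 = g(6.655556) = 6.633287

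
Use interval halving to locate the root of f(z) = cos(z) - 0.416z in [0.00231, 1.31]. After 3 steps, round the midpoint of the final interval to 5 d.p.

1.06481

f(0.002310) = 0.999036, f(1.310000) = -0.287110 (opposite signs)
step 1: m = 0.656155, f(m) = 0.519383 > 0 → root in [0.656155, 1.310000]
step 2: m = 0.983078, f(m) = 0.145504 > 0 → root in [0.983078, 1.310000]
step 3: m = 1.146539, f(m) = -0.065316 < 0 → root in [0.983078, 1.146539]
Midpoint of [0.983078, 1.146539] = 1.064808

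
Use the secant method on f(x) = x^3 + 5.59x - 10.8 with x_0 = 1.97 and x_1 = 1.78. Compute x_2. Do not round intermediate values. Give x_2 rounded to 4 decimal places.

f(x_0) = 7.857673, f(x_1) = 4.789952
x_2 = 1.780000 - (4.789952)·(1.780000 - 1.970000)/(4.789952 - (7.857673)) = 1.483333; f(x_2) = 0.755577

1.4833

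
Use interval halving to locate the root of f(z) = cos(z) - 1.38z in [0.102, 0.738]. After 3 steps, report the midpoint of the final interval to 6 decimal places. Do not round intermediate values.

0.618750

f(0.102000) = 0.854043, f(0.738000) = -0.278624 (opposite signs)
step 1: m = 0.420000, f(m) = 0.333489 > 0 → root in [0.420000, 0.738000]
step 2: m = 0.579000, f(m) = 0.037990 > 0 → root in [0.579000, 0.738000]
step 3: m = 0.658500, f(m) = -0.117819 < 0 → root in [0.579000, 0.658500]
Midpoint of [0.579000, 0.658500] = 0.618750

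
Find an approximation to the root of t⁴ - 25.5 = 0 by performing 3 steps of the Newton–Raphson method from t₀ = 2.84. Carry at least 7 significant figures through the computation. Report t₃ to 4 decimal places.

2.2473

Newton update: t ← t − f(t)/f'(t).
f'(t) = 4t³
t_0 = 2.840000: f = 39.553903, f' = 91.625216 → t_1 = 2.840000 - (39.553903)/(91.625216) = 2.408308
t_1 = 2.408308: f = 8.139371, f' = 55.872216 → t_2 = 2.408308 - (8.139371)/(55.872216) = 2.262629
t_2 = 2.262629: f = 0.709193, f' = 46.334046 → t_3 = 2.262629 - (0.709193)/(46.334046) = 2.247323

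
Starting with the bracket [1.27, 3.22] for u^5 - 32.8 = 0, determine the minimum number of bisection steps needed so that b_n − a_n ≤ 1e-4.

Initial width b − a = 3.22 − 1.27 = 1.950000.
After n steps the width is (b−a)/2^n; need (b−a)/2^n ≤ 1e-4.
So n ≥ log₂(1.950000/1e-4) = log₂(19500.0000) ≈ 14.2512.
Hence n = 15.

15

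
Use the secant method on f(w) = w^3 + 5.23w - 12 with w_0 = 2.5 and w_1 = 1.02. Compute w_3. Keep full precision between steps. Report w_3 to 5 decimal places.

f(w_0) = 16.700000, f(w_1) = -5.604192
w_2 = 1.020000 - (-5.604192)·(1.020000 - 2.500000)/(-5.604192 - (16.700000)) = 1.391868; f(w_2) = -2.024075
w_3 = 1.391868 - (-2.024075)·(1.391868 - 1.020000)/(-2.024075 - (-5.604192)) = 1.602109; f(w_3) = 0.491243

1.60211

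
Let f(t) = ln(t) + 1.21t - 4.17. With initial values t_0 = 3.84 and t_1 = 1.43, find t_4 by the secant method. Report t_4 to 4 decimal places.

2.6430

f(t_0) = 1.821872, f(t_1) = -2.082026
t_2 = 1.430000 - (-2.082026)·(1.430000 - 3.840000)/(-2.082026 - (1.821872)) = 2.715300; f(t_2) = 0.114416
t_3 = 2.715300 - (0.114416)·(2.715300 - 1.430000)/(0.114416 - (-2.082026)) = 2.648347; f(t_3) = 0.008436
t_4 = 2.648347 - (0.008436)·(2.648347 - 2.715300)/(0.008436 - (0.114416)) = 2.643018; f(t_4) = -0.000027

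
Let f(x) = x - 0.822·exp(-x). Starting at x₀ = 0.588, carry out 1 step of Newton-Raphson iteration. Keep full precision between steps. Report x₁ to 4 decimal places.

Newton update: x ← x − f(x)/f'(x).
f'(x) = 1 + 0.822·exp(-x)
x_0 = 0.588000: f = 0.131431, f' = 1.456569 → x_1 = 0.588000 - (0.131431)/(1.456569) = 0.497767

0.4978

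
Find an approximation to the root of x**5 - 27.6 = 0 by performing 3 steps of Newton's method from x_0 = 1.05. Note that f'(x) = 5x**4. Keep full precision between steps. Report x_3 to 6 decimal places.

3.465282

x_0 = 1.050000: f = -26.323718, f' = 6.077531 → x_1 = 1.050000 - (-26.323718)/(6.077531) = 5.381318
x_1 = 5.381318: f = 4485.169450, f' = 4192.996711 → x_2 = 5.381318 - (4485.169450)/(4192.996711) = 4.311637
x_2 = 4.311637: f = 1462.483877, f' = 1727.979464 → x_3 = 4.311637 - (1462.483877)/(1727.979464) = 3.465282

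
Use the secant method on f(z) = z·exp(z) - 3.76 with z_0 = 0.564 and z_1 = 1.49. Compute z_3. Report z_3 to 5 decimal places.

1.13577

f(z_0) = -2.768663, f(z_1) = 2.851272
z_2 = 1.490000 - (2.851272)·(1.490000 - 0.564000)/(2.851272 - (-2.768663)) = 1.020194; f(z_2) = -0.930253
z_3 = 1.020194 - (-0.930253)·(1.020194 - 1.490000)/(-0.930253 - (2.851272)) = 1.135766; f(z_3) = -0.223726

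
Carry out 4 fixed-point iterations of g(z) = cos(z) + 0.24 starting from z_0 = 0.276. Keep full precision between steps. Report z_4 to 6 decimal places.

z_1 = g(0.276000) = 1.202153
z_2 = g(1.202153) = 0.600350
z_3 = g(0.600350) = 1.065138
z_4 = g(1.065138) = 0.724384

0.724384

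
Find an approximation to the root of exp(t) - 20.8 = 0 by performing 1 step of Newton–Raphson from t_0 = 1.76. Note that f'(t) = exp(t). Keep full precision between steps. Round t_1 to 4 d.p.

4.3385

Newton update: t ← t − f(t)/f'(t).
t_0 = 1.760000: f = -14.987563, f' = 5.812437 → t_1 = 1.760000 - (-14.987563)/(5.812437) = 4.338533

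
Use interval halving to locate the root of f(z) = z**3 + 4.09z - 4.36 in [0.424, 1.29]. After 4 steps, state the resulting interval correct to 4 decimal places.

[0.8570, 0.9111]

f(0.424000) = -2.549615, f(1.290000) = 3.062789 (opposite signs)
step 1: m = 0.857000, f(m) = -0.225447 < 0 → root in [0.857000, 1.290000]
step 2: m = 1.073500, f(m) = 1.267719 > 0 → root in [0.857000, 1.073500]
step 3: m = 0.965250, f(m) = 0.487203 > 0 → root in [0.857000, 0.965250]
step 4: m = 0.911125, f(m) = 0.122871 > 0 → root in [0.857000, 0.911125]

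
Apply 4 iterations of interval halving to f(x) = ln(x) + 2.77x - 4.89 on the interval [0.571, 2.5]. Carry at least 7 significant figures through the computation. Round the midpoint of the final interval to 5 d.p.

1.59578

f(0.571000) = -3.868696, f(2.500000) = 2.951291 (opposite signs)
step 1: m = 1.535500, f(m) = -0.207809 < 0 → root in [1.535500, 2.500000]
step 2: m = 2.017750, f(m) = 1.401151 > 0 → root in [1.535500, 2.017750]
step 3: m = 1.776625, f(m) = 0.605967 > 0 → root in [1.535500, 1.776625]
step 4: m = 1.656062, f(m) = 0.201736 > 0 → root in [1.535500, 1.656062]
Midpoint of [1.535500, 1.656062] = 1.595781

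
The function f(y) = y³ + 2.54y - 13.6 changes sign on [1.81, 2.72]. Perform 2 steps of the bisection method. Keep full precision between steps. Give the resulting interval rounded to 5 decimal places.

[1.81000, 2.03750]

f(1.810000) = -3.072859, f(2.720000) = 13.432448 (opposite signs)
step 1: m = 2.265000, f(m) = 3.773060 > 0 → root in [1.810000, 2.265000]
step 2: m = 2.037500, f(m) = 0.033740 > 0 → root in [1.810000, 2.037500]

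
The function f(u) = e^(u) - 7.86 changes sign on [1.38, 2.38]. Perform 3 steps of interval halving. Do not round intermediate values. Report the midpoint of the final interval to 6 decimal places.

2.067500

f(1.380000) = -3.885098, f(2.380000) = 2.944903 (opposite signs)
step 1: m = 1.880000, f(m) = -1.306495 < 0 → root in [1.880000, 2.380000]
step 2: m = 2.130000, f(m) = 0.554867 > 0 → root in [1.880000, 2.130000]
step 3: m = 2.005000, f(m) = -0.433906 < 0 → root in [2.005000, 2.130000]
Midpoint of [2.005000, 2.130000] = 2.067500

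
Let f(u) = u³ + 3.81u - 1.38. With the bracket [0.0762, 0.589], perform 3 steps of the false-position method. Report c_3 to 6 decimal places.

False-position update: c = (a·f(b) − b·f(a))/(f(b) − f(a)); replace the endpoint whose sign matches f(c).
f(0.076200) = -1.089236, f(0.589000) = 1.068426
step 1: c = 0.335073, f(c) = -0.065753 < 0 → new bracket [0.335073, 0.589000]
step 2: c = 0.349794, f(c) = -0.004486 < 0 → new bracket [0.349794, 0.589000]
step 3: c = 0.350794, f(c) = -0.000307 < 0 → new bracket [0.350794, 0.589000]

0.350794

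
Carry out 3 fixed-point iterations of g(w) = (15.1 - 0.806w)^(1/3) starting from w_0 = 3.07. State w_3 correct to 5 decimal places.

2.36298

w_1 = g(3.070000) = 2.328540
w_2 = g(2.328540) = 2.364715
w_3 = g(2.364715) = 2.362976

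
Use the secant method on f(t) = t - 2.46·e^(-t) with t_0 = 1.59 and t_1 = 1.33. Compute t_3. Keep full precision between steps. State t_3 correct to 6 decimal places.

0.955423

Secant update: t_(k+1) = t_k − f(t_k)·(t_k − t_(k-1))/(f(t_k) − f(t_(k-1))).
f(t_0) = 1.088343, f(t_1) = 0.679386
t_2 = 1.330000 - (0.679386)·(1.330000 - 1.590000)/(0.679386 - (1.088343)) = 0.898071; f(t_2) = -0.104021
t_3 = 0.898071 - (-0.104021)·(0.898071 - 1.330000)/(-0.104021 - (0.679386)) = 0.955423; f(t_3) = 0.009185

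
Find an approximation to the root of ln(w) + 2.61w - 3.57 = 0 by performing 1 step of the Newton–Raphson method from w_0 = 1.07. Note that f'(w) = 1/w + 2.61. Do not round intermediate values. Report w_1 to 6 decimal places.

w_0 = 1.070000: f = -0.709641, f' = 3.544579 → w_1 = 1.070000 - (-0.709641)/(3.544579) = 1.270205

1.270205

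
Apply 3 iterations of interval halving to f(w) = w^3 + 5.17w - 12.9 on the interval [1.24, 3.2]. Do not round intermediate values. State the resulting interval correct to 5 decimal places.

f(1.240000) = -4.582576, f(3.200000) = 36.412000 (opposite signs)
step 1: m = 2.220000, f(m) = 9.518448 > 0 → root in [1.240000, 2.220000]
step 2: m = 1.730000, f(m) = 1.221817 > 0 → root in [1.240000, 1.730000]
step 3: m = 1.485000, f(m) = -1.947791 < 0 → root in [1.485000, 1.730000]

[1.48500, 1.73000]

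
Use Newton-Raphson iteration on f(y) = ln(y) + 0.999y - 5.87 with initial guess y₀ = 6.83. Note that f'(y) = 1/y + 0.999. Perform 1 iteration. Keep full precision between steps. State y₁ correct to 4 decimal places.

4.3204

y_0 = 6.830000: f = 2.874495, f' = 1.145413 → y_1 = 6.830000 - (2.874495)/(1.145413) = 4.320429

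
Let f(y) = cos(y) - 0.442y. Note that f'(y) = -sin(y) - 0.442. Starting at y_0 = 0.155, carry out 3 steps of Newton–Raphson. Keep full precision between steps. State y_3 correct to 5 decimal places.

Newton update: y ← y − f(y)/f'(y).
y_0 = 0.155000: f = 0.919502, f' = -0.596380 → y_1 = 0.155000 - (0.919502)/(-0.596380) = 1.696805
y_1 = 1.696805: f = -0.875663, f' = -1.434071 → y_2 = 1.696805 - (-0.875663)/(-1.434071) = 1.086192
y_2 = 1.086192: f = -0.014238, f' = -1.326859 → y_3 = 1.086192 - (-0.014238)/(-1.326859) = 1.075461

1.07546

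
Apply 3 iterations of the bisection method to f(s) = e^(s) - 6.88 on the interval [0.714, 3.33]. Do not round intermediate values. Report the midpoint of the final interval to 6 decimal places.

1.858500

f(0.714000) = -4.837856, f(3.330000) = 21.058342 (opposite signs)
step 1: m = 2.022000, f(m) = 0.673417 > 0 → root in [0.714000, 2.022000]
step 2: m = 1.368000, f(m) = -2.952512 < 0 → root in [1.368000, 2.022000]
step 3: m = 1.695000, f(m) = -1.433354 < 0 → root in [1.695000, 2.022000]
Midpoint of [1.695000, 2.022000] = 1.858500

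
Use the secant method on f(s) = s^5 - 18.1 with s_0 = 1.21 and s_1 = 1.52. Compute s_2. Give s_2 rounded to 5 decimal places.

2.08083

f(s_0) = -15.506258, f(s_1) = -9.986319
s_2 = 1.520000 - (-9.986319)·(1.520000 - 1.210000)/(-9.986319 - (-15.506258)) = 2.080832; f(s_2) = 20.910830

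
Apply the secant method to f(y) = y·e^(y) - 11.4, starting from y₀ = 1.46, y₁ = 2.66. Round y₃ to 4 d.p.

f(y_0) = -5.113299, f(y_1) = 26.628129
y_2 = 2.660000 - (26.628129)·(2.660000 - 1.460000)/(26.628129 - (-5.113299)) = 1.653311; f(y_2) = -2.762696
y_3 = 1.653311 - (-2.762696)·(1.653311 - 2.660000)/(-2.762696 - (26.628129)) = 1.747938; f(y_3) = -1.362029

1.7479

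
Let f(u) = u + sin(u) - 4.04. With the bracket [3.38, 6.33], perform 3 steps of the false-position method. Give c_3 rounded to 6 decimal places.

False-position update: c = (a·f(b) − b·f(a))/(f(b) − f(a)); replace the endpoint whose sign matches f(c).
f(3.380000) = -0.896155, f(6.330000) = 2.336798
step 1: c = 4.197722, f(c) = -0.712734 < 0 → new bracket [4.197722, 6.330000]
step 2: c = 4.696077, f(c) = -0.343790 < 0 → new bracket [4.696077, 6.330000]
step 3: c = 4.905630, f(c) = -0.115757 < 0 → new bracket [4.905630, 6.330000]

4.905630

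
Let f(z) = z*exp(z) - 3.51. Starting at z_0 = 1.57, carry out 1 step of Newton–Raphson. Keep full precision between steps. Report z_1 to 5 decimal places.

Newton update: z ← z − f(z)/f'(z).
f'(z) = (z+1)*exp(z)
z_0 = 1.570000: f = 4.036438, f' = 12.353086 → z_1 = 1.570000 - (4.036438)/(12.353086) = 1.243245

1.24324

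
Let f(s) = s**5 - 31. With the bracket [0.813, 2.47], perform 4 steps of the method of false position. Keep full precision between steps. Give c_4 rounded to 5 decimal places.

f(0.813000) = -30.644817, f(2.470000) = 60.935823
step 1: c = 1.367467, f(c) = -26.218275 < 0 → new bracket [1.367467, 2.470000]
step 2: c = 1.699138, f(c) = -16.837372 < 0 → new bracket [1.699138, 2.470000]
step 3: c = 1.866025, f(c) = -8.375081 < 0 → new bracket [1.866025, 2.470000]
step 4: c = 1.939005, f(c) = -3.590892 < 0 → new bracket [1.939005, 2.470000]

1.93901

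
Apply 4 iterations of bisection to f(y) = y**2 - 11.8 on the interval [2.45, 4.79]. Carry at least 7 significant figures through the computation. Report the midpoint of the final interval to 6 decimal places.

f(2.450000) = -5.797500, f(4.790000) = 11.144100 (opposite signs)
step 1: m = 3.620000, f(m) = 1.304400 > 0 → root in [2.450000, 3.620000]
step 2: m = 3.035000, f(m) = -2.588775 < 0 → root in [3.035000, 3.620000]
step 3: m = 3.327500, f(m) = -0.727744 < 0 → root in [3.327500, 3.620000]
step 4: m = 3.473750, f(m) = 0.266939 > 0 → root in [3.327500, 3.473750]
Midpoint of [3.327500, 3.473750] = 3.400625

3.400625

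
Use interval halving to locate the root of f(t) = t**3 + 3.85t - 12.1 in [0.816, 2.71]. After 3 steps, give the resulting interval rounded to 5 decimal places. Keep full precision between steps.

[1.52625, 1.76300]

f(0.816000) = -8.415062, f(2.710000) = 18.236011 (opposite signs)
step 1: m = 1.763000, f(m) = 0.167252 > 0 → root in [0.816000, 1.763000]
step 2: m = 1.289500, f(m) = -4.991231 < 0 → root in [1.289500, 1.763000]
step 3: m = 1.526250, f(m) = -2.668631 < 0 → root in [1.526250, 1.763000]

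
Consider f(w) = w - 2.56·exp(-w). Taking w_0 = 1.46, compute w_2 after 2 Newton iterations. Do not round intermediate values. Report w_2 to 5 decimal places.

0.96953

Newton update: w ← w − f(w)/f'(w).
f'(w) = 1 + 2.56·exp(-w)
w_0 = 1.460000: f = 0.865475, f' = 1.594525 → w_1 = 1.460000 - (0.865475)/(1.594525) = 0.917221
w_1 = 0.917221: f = -0.105828, f' = 2.023048 → w_2 = 0.917221 - (-0.105828)/(2.023048) = 0.969532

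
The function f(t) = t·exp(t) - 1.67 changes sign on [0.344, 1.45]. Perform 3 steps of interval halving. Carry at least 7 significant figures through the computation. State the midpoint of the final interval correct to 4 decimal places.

0.8279

f(0.344000) = -1.184761, f(1.450000) = 4.511516 (opposite signs)
step 1: m = 0.897000, f(m) = 0.529655 > 0 → root in [0.344000, 0.897000]
step 2: m = 0.620500, f(m) = -0.515958 < 0 → root in [0.620500, 0.897000]
step 3: m = 0.758750, f(m) = -0.049610 < 0 → root in [0.758750, 0.897000]
Midpoint of [0.758750, 0.897000] = 0.827875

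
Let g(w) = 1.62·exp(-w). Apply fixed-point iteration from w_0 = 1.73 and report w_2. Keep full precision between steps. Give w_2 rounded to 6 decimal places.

w_1 = g(1.730000) = 0.287201
w_2 = g(0.287201) = 1.215585

1.215585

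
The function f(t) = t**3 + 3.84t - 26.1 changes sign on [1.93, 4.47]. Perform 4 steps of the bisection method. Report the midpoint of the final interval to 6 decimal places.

f(1.930000) = -11.499743, f(4.470000) = 80.379423 (opposite signs)
step 1: m = 3.200000, f(m) = 18.956000 > 0 → root in [1.930000, 3.200000]
step 2: m = 2.565000, f(m) = 0.625312 > 0 → root in [1.930000, 2.565000]
step 3: m = 2.247500, f(m) = -6.116902 < 0 → root in [2.247500, 2.565000]
step 4: m = 2.406250, f(m) = -2.927719 < 0 → root in [2.406250, 2.565000]
Midpoint of [2.406250, 2.565000] = 2.485625

2.485625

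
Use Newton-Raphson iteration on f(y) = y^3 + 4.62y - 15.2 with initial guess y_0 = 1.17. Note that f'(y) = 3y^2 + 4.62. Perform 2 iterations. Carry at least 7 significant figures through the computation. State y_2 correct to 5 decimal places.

Newton update: y ← y − f(y)/f'(y).
y_0 = 1.170000: f = -8.192987, f' = 8.726700 → y_1 = 1.170000 - (-8.192987)/(8.726700) = 2.108841
y_1 = 2.108841: f = 3.921312, f' = 17.961636 → y_2 = 2.108841 - (3.921312)/(17.961636) = 1.890525

1.89053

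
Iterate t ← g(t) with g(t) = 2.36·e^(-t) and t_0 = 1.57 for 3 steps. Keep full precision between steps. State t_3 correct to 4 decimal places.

0.5567

t_1 = g(1.570000) = 0.490987
t_2 = g(0.490987) = 1.444373
t_3 = g(1.444373) = 0.556710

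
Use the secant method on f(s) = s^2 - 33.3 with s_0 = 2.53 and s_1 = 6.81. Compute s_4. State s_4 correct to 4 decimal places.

f(s_0) = -26.899100, f(s_1) = 13.076100
s_2 = 6.810000 - (13.076100)·(6.810000 - 2.530000)/(13.076100 - (-26.899100)) = 5.409989; f(s_2) = -4.032016
s_3 = 5.409989 - (-4.032016)·(5.409989 - 6.810000)/(-4.032016 - (13.076100)) = 5.739942; f(s_3) = -0.353068
s_4 = 5.739942 - (-0.353068)·(5.739942 - 5.409989)/(-0.353068 - (-4.032016)) = 5.771607; f(s_4) = 0.011451

5.7716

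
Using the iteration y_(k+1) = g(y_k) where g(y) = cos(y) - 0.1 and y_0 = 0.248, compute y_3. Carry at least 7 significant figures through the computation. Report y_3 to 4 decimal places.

0.7550

y_1 = g(0.248000) = 0.869405
y_2 = g(0.869405) = 0.545281
y_3 = g(0.545281) = 0.754982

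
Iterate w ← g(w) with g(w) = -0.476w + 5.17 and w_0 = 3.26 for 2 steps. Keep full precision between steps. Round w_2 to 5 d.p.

w_1 = g(3.260000) = 3.618240
w_2 = g(3.618240) = 3.447718

3.44772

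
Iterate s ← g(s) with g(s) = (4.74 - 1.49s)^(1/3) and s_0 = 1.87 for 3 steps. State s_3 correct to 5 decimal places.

1.37872

s_1 = g(1.870000) = 1.250123
s_2 = g(1.250123) = 1.422315
s_3 = g(1.422315) = 1.378717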